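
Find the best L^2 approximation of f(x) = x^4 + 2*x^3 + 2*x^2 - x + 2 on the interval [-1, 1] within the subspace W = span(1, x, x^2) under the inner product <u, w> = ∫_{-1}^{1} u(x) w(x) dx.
g(x) = 20*x^2/7 + x/5 + 67/35

The best approximation g ∈ W is the orthogonal projection of f onto W. Writing g = a_0 + a_1 x + a_2 x^2, the coefficients solve the normal equations G · a = b where
  G_{ij} = <φ_i, φ_j> and b_i = <f, φ_i>, with φ_0 = 1, φ_1 = x, φ_2 = x^2.
G =
  [2, 0, 2/3]
  [0, 2/3, 0]
  [2/3, 0, 2/5],
b = (86/15, 2/15, 254/105).
Solving gives a_0 = 67/35, a_1 = 1/5, a_2 = 20/7, so
  g(x) = 20*x^2/7 + x/5 + 67/35.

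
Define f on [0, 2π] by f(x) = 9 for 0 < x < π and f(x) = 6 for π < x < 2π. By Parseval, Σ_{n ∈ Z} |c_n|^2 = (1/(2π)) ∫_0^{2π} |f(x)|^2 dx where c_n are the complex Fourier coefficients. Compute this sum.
Σ |c_n|^2 = 117/2

Parseval equates the L^2 energy of f (normalised by 1/(2π)) with the ℓ^2 sum of its Fourier coefficients: (1/(2π)) ∫_0^{2π} |f|^2 = Σ |c_n|^2.
Compute the left side: (1/(2π)) [∫_0^π 9^2 dx + ∫_π^{2π} 6^2 dx] = (1/(2π)) · (81π + 36π) = (81 + 36)/2 = 117/2.
So Σ_{n ∈ Z} |c_n|^2 = 117/2.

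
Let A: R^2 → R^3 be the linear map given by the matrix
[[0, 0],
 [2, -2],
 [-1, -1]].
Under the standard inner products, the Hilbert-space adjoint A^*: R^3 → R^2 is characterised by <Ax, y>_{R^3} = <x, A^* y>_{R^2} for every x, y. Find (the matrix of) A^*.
A^* = A^T =
[[0, 2, -1],
 [0, -2, -1]]

For real matrices with standard dot products, the defining identity <Ax, y> = <x, A^* y> gives (Ax)^T y = x^T (A^*) y, i.e. x^T A^T y = x^T (A^*) y. Since this holds for all x, y, we must have A^* = A^T. Therefore
A^* =
[[0, 2, -1],
 [0, -2, -1]].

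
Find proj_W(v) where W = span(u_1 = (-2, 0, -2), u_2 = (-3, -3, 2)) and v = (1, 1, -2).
proj_W(v) = (31/43, 63/43, -74/43)

Set up U = [u_1 | ... | u_2] ∈ R^(3×2). The projector onto W = col(U) is P = U (U^T U)^(-1) U^T.
Compute U^T U =
  [8, 2]
  [2, 22],
and U^T v = (2, -10).
Solve U^T U · c = U^T v for the coefficients: c = (16/43, -21/43). The projection is proj_W(v) = U c.
Check: (v - proj_W(v)) · u_1 = 0  (should be 0).
Check: (v - proj_W(v)) · u_2 = 0  (should be 0).
Result: proj_W(v) = (31/43, 63/43, -74/43).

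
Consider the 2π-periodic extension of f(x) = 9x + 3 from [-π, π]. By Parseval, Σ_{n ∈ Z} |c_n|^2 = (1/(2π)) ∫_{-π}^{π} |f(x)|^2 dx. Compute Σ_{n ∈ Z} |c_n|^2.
Σ |c_n|^2 = 27π^2 + 9

Expand and integrate term by term over [-π, π]:
  ∫ (9x)^2 dx = 81·(2π^3/3); ∫ 2·9·(3)·x dx = 0 (odd integrand); ∫ 3^2 dx = 9·2π.
So (1/(2π)) ∫_{-π}^{π} (9x + 3)^2 dx = 81π^2/3 + 9 = 27π^2 + 9.
Parseval ⇒ Σ |c_n|^2 = 27π^2 + 9.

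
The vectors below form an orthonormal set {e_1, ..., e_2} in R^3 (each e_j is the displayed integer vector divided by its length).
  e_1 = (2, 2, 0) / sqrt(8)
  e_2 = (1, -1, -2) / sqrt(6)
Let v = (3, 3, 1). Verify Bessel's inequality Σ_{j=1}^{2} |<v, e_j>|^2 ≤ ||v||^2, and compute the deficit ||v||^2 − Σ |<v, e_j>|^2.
Σ |<v, e_j>|^2 = 56/3; ||v||^2 = 19; deficit = 1/3

Write each e_j = u_j / sqrt(<u_j, u_j>) where u_j is the displayed integer vector. Then <v, e_j> = <v, u_j> / sqrt(<u_j, u_j>), so |<v, e_j>|^2 = <v, u_j>^2 / <u_j, u_j>.
Coefficients: <v, e_1> = 12/sqrt(8), <v, e_2> = -2/sqrt(6).
Square and sum: Σ |<v, e_j>|^2 = 56/3.
Compute ||v||^2 = v·v = 19.
Deficit = 19 − 56/3 = 1/3 ≥ 0, confirming Bessel's inequality. (The deficit equals ||v − Σ <v,e_j> e_j||^2, the squared distance from v to span{e_j}.)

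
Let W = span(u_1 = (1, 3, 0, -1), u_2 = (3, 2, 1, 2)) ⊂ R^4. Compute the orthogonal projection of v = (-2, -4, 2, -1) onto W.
proj_W(v) = (-325/149, -534/149, -63/149, 10/149)

Set up U = [u_1 | ... | u_2] ∈ R^(4×2). The projector onto W = col(U) is P = U (U^T U)^(-1) U^T.
Compute U^T U =
  [11, 7]
  [7, 18],
and U^T v = (-13, -14).
Solve U^T U · c = U^T v for the coefficients: c = (-136/149, -63/149). The projection is proj_W(v) = U c.
Check: (v - proj_W(v)) · u_1 = 0  (should be 0).
Check: (v - proj_W(v)) · u_2 = 0  (should be 0).
Result: proj_W(v) = (-325/149, -534/149, -63/149, 10/149).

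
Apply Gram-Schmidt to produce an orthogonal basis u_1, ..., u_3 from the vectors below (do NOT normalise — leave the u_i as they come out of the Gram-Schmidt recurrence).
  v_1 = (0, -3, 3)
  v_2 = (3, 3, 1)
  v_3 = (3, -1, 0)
Orthogonal basis:
  u_1 = (0, -3, 3)
  u_2 = (3, 2, 2)
  u_3 = (30/17, -45/34, -45/34)

Apply the Gram-Schmidt recurrence
  u_1 = v_1
  u_i = v_i − Σ_{j<i} ((v_i · u_j) / (u_j · u_j)) · u_j.

Step by step this gives:
  u_1 = (0, -3, 3)
  u_2 = (3, 2, 2)
  u_3 = (30/17, -45/34, -45/34)

Orthogonality check:
  u_2 · u_1 = 0 (should be 0)
  u_3 · u_1 = 0 (should be 0)
  u_3 · u_2 = 0 (should be 0)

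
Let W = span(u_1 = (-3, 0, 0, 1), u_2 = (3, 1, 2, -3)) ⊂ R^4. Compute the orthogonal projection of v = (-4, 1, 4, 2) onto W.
proj_W(v) = (-204/43, 39/43, 78/43, -10/43)

Set up U = [u_1 | ... | u_2] ∈ R^(4×2). The projector onto W = col(U) is P = U (U^T U)^(-1) U^T.
Compute U^T U =
  [10, -12]
  [-12, 23],
and U^T v = (14, -9).
Solve U^T U · c = U^T v for the coefficients: c = (107/43, 39/43). The projection is proj_W(v) = U c.
Check: (v - proj_W(v)) · u_1 = 0  (should be 0).
Check: (v - proj_W(v)) · u_2 = 0  (should be 0).
Result: proj_W(v) = (-204/43, 39/43, 78/43, -10/43).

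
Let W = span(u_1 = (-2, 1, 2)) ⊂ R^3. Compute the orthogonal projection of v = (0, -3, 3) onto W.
proj_W(v) = (-2/3, 1/3, 2/3)

Set up U = [u_1 | ... | u_1] ∈ R^(3×1). The projector onto W = col(U) is P = U (U^T U)^(-1) U^T.
Compute U^T U =
  [9],
and U^T v = (3).
Solve U^T U · c = U^T v for the coefficients: c = (1/3). The projection is proj_W(v) = U c.
Check: (v - proj_W(v)) · u_1 = 0  (should be 0).
Result: proj_W(v) = (-2/3, 1/3, 2/3).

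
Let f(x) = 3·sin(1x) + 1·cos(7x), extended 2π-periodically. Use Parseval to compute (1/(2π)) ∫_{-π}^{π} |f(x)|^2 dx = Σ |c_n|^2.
Σ |c_n|^2 = 5

Expand |f|^2 and use orthogonality of {sin(nx), cos(mx)} on [-π, π]:
  ∫_{-π}^{π} sin(nx)^2 dx = π, ∫ cos(mx)^2 dx = π, and cross terms integrate to 0.
So ∫_{-π}^{π} f(x)^2 dx = 3^2 · π + 1^2 · π = (9 + 1)π.
Divide by 2π: (9 + 1)/2 = 5.
By Parseval, this equals Σ |c_n|^2.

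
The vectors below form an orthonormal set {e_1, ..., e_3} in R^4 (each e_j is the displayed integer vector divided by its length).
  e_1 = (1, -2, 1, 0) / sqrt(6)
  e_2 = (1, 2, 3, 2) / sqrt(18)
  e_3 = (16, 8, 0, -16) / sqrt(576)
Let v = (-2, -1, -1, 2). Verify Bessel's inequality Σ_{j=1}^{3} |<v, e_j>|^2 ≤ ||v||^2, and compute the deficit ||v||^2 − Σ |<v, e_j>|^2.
Σ |<v, e_j>|^2 = 29/3; ||v||^2 = 10; deficit = 1/3

Write each e_j = u_j / sqrt(<u_j, u_j>) where u_j is the displayed integer vector. Then <v, e_j> = <v, u_j> / sqrt(<u_j, u_j>), so |<v, e_j>|^2 = <v, u_j>^2 / <u_j, u_j>.
Coefficients: <v, e_1> = -1/sqrt(6), <v, e_2> = -3/sqrt(18), <v, e_3> = -72/sqrt(576).
Square and sum: Σ |<v, e_j>|^2 = 29/3.
Compute ||v||^2 = v·v = 10.
Deficit = 10 − 29/3 = 1/3 ≥ 0, confirming Bessel's inequality. (The deficit equals ||v − Σ <v,e_j> e_j||^2, the squared distance from v to span{e_j}.)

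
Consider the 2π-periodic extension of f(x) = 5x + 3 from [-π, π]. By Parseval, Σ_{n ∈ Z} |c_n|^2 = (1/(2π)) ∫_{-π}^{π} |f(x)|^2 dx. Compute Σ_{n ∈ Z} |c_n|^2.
Σ |c_n|^2 = 25π^2/3 + 9

Expand and integrate term by term over [-π, π]:
  ∫ (5x)^2 dx = 25·(2π^3/3); ∫ 2·5·(3)·x dx = 0 (odd integrand); ∫ 3^2 dx = 9·2π.
So (1/(2π)) ∫_{-π}^{π} (5x + 3)^2 dx = 25π^2/3 + 9 = 25π^2/3 + 9.
Parseval ⇒ Σ |c_n|^2 = 25π^2/3 + 9.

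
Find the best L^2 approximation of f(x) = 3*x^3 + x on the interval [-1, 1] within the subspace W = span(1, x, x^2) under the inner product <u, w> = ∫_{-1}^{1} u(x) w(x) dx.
g(x) = 14*x/5

The best approximation g ∈ W is the orthogonal projection of f onto W. Writing g = a_0 + a_1 x + a_2 x^2, the coefficients solve the normal equations G · a = b where
  G_{ij} = <φ_i, φ_j> and b_i = <f, φ_i>, with φ_0 = 1, φ_1 = x, φ_2 = x^2.
G =
  [2, 0, 2/3]
  [0, 2/3, 0]
  [2/3, 0, 2/5],
b = (0, 28/15, 0).
Solving gives a_0 = 0, a_1 = 14/5, a_2 = 0, so
  g(x) = 14*x/5.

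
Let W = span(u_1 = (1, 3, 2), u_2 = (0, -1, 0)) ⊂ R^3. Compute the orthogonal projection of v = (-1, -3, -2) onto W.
proj_W(v) = (-1, -3, -2)

Set up U = [u_1 | ... | u_2] ∈ R^(3×2). The projector onto W = col(U) is P = U (U^T U)^(-1) U^T.
Compute U^T U =
  [14, -3]
  [-3, 1],
and U^T v = (-14, 3).
Solve U^T U · c = U^T v for the coefficients: c = (-1, 0). The projection is proj_W(v) = U c.
Check: (v - proj_W(v)) · u_1 = 0  (should be 0).
Check: (v - proj_W(v)) · u_2 = 0  (should be 0).
Result: proj_W(v) = (-1, -3, -2).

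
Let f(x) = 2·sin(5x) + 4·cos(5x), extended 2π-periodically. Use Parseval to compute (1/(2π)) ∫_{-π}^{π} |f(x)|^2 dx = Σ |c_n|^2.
Σ |c_n|^2 = 10

Expand |f|^2 and use orthogonality of {sin(nx), cos(mx)} on [-π, π]:
  ∫_{-π}^{π} sin(nx)^2 dx = π, ∫ cos(mx)^2 dx = π, and cross terms integrate to 0.
So ∫_{-π}^{π} f(x)^2 dx = 2^2 · π + 4^2 · π = (4 + 16)π.
Divide by 2π: (4 + 16)/2 = 10.
By Parseval, this equals Σ |c_n|^2.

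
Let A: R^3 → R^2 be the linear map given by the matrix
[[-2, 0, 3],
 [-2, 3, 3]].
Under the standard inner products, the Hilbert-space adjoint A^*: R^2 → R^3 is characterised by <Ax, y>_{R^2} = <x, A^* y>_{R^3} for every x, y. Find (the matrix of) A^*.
A^* = A^T =
[[-2, -2],
 [0, 3],
 [3, 3]]

For real matrices with standard dot products, the defining identity <Ax, y> = <x, A^* y> gives (Ax)^T y = x^T (A^*) y, i.e. x^T A^T y = x^T (A^*) y. Since this holds for all x, y, we must have A^* = A^T. Therefore
A^* =
[[-2, -2],
 [0, 3],
 [3, 3]].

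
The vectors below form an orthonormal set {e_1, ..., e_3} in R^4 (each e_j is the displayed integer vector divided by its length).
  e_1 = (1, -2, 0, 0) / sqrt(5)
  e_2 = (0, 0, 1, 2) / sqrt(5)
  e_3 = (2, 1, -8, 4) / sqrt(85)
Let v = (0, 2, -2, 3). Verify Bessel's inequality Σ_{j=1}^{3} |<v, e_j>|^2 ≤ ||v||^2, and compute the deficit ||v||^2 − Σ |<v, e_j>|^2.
Σ |<v, e_j>|^2 = 1444/85; ||v||^2 = 17; deficit = 1/85

Write each e_j = u_j / sqrt(<u_j, u_j>) where u_j is the displayed integer vector. Then <v, e_j> = <v, u_j> / sqrt(<u_j, u_j>), so |<v, e_j>|^2 = <v, u_j>^2 / <u_j, u_j>.
Coefficients: <v, e_1> = -4/sqrt(5), <v, e_2> = 4/sqrt(5), <v, e_3> = 30/sqrt(85).
Square and sum: Σ |<v, e_j>|^2 = 1444/85.
Compute ||v||^2 = v·v = 17.
Deficit = 17 − 1444/85 = 1/85 ≥ 0, confirming Bessel's inequality. (The deficit equals ||v − Σ <v,e_j> e_j||^2, the squared distance from v to span{e_j}.)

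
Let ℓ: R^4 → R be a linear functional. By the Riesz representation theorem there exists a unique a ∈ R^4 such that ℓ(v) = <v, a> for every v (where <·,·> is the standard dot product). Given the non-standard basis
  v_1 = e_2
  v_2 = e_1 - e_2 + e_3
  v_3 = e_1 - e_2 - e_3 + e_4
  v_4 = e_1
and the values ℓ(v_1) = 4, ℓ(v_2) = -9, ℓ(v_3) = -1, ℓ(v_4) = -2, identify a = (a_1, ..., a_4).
a = (-2, 4, -3, 2)

Write a = (a_1, ..., a_4) in the standard basis. For each basis vector v_i, ℓ(v_i) = <v_i, a> is a linear equation in the a_j's. Collect the n equations into a matrix system V a = ℓ, where row i of V is v_i (expressed in the standard basis). Since V is invertible (lower-triangular with 1s on the diagonal, up to permutation), solve by back-substitution:
  V =
[[0, 1, 0, 0],
 [1, -1, 1, 0],
 [1, -1, -1, 1],
 [1, 0, 0, 0]]
  V a = (4, -9, -1, -2)
Solving gives a = (-2, 4, -3, 2).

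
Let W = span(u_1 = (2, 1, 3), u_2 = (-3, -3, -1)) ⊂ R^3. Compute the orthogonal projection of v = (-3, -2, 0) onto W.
proj_W(v) = (-143/61, -157/61, -15/61)

Set up U = [u_1 | ... | u_2] ∈ R^(3×2). The projector onto W = col(U) is P = U (U^T U)^(-1) U^T.
Compute U^T U =
  [14, -12]
  [-12, 19],
and U^T v = (-8, 15).
Solve U^T U · c = U^T v for the coefficients: c = (14/61, 57/61). The projection is proj_W(v) = U c.
Check: (v - proj_W(v)) · u_1 = 0  (should be 0).
Check: (v - proj_W(v)) · u_2 = 0  (should be 0).
Result: proj_W(v) = (-143/61, -157/61, -15/61).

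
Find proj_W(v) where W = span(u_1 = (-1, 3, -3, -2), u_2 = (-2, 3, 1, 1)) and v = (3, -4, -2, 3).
proj_W(v) = (725/309, -424/103, 68/309, -55/309)

Set up U = [u_1 | ... | u_2] ∈ R^(4×2). The projector onto W = col(U) is P = U (U^T U)^(-1) U^T.
Compute U^T U =
  [23, 6]
  [6, 15],
and U^T v = (-15, -17).
Solve U^T U · c = U^T v for the coefficients: c = (-41/103, -301/309). The projection is proj_W(v) = U c.
Check: (v - proj_W(v)) · u_1 = 0  (should be 0).
Check: (v - proj_W(v)) · u_2 = 0  (should be 0).
Result: proj_W(v) = (725/309, -424/103, 68/309, -55/309).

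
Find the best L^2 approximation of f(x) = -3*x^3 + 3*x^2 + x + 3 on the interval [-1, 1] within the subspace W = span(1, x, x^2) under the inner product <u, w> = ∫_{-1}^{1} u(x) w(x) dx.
g(x) = 3*x^2 - 4*x/5 + 3

The best approximation g ∈ W is the orthogonal projection of f onto W. Writing g = a_0 + a_1 x + a_2 x^2, the coefficients solve the normal equations G · a = b where
  G_{ij} = <φ_i, φ_j> and b_i = <f, φ_i>, with φ_0 = 1, φ_1 = x, φ_2 = x^2.
G =
  [2, 0, 2/3]
  [0, 2/3, 0]
  [2/3, 0, 2/5],
b = (8, -8/15, 16/5).
Solving gives a_0 = 3, a_1 = -4/5, a_2 = 3, so
  g(x) = 3*x^2 - 4*x/5 + 3.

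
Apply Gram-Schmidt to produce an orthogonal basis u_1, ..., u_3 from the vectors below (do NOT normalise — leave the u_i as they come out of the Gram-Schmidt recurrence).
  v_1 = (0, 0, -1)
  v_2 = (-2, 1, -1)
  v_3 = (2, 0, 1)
Orthogonal basis:
  u_1 = (0, 0, -1)
  u_2 = (-2, 1, 0)
  u_3 = (2/5, 4/5, 0)

Apply the Gram-Schmidt recurrence
  u_1 = v_1
  u_i = v_i − Σ_{j<i} ((v_i · u_j) / (u_j · u_j)) · u_j.

Step by step this gives:
  u_1 = (0, 0, -1)
  u_2 = (-2, 1, 0)
  u_3 = (2/5, 4/5, 0)

Orthogonality check:
  u_2 · u_1 = 0 (should be 0)
  u_3 · u_1 = 0 (should be 0)
  u_3 · u_2 = 0 (should be 0)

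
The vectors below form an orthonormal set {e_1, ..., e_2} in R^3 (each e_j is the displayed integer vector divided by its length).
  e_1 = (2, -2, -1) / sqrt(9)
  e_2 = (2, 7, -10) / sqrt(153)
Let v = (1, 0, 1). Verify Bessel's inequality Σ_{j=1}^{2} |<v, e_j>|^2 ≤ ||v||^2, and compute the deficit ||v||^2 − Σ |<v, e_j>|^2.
Σ |<v, e_j>|^2 = 9/17; ||v||^2 = 2; deficit = 25/17

Write each e_j = u_j / sqrt(<u_j, u_j>) where u_j is the displayed integer vector. Then <v, e_j> = <v, u_j> / sqrt(<u_j, u_j>), so |<v, e_j>|^2 = <v, u_j>^2 / <u_j, u_j>.
Coefficients: <v, e_1> = 1/sqrt(9), <v, e_2> = -8/sqrt(153).
Square and sum: Σ |<v, e_j>|^2 = 9/17.
Compute ||v||^2 = v·v = 2.
Deficit = 2 − 9/17 = 25/17 ≥ 0, confirming Bessel's inequality. (The deficit equals ||v − Σ <v,e_j> e_j||^2, the squared distance from v to span{e_j}.)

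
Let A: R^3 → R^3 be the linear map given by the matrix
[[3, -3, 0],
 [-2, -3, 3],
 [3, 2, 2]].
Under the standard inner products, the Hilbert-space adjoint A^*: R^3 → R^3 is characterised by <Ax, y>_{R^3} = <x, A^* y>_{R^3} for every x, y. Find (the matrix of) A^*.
A^* = A^T =
[[3, -2, 3],
 [-3, -3, 2],
 [0, 3, 2]]

For real matrices with standard dot products, the defining identity <Ax, y> = <x, A^* y> gives (Ax)^T y = x^T (A^*) y, i.e. x^T A^T y = x^T (A^*) y. Since this holds for all x, y, we must have A^* = A^T. Therefore
A^* =
[[3, -2, 3],
 [-3, -3, 2],
 [0, 3, 2]].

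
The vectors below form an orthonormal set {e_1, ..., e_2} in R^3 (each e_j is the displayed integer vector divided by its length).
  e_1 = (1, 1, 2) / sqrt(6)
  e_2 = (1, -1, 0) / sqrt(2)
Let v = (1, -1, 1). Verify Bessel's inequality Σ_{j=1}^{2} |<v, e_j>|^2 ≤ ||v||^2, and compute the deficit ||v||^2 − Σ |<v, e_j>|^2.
Σ |<v, e_j>|^2 = 8/3; ||v||^2 = 3; deficit = 1/3

Write each e_j = u_j / sqrt(<u_j, u_j>) where u_j is the displayed integer vector. Then <v, e_j> = <v, u_j> / sqrt(<u_j, u_j>), so |<v, e_j>|^2 = <v, u_j>^2 / <u_j, u_j>.
Coefficients: <v, e_1> = 2/sqrt(6), <v, e_2> = 2/sqrt(2).
Square and sum: Σ |<v, e_j>|^2 = 8/3.
Compute ||v||^2 = v·v = 3.
Deficit = 3 − 8/3 = 1/3 ≥ 0, confirming Bessel's inequality. (The deficit equals ||v − Σ <v,e_j> e_j||^2, the squared distance from v to span{e_j}.)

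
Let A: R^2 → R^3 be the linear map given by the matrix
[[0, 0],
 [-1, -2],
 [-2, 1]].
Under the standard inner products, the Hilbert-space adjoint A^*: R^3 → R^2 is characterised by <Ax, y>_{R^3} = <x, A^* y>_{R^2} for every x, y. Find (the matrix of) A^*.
A^* = A^T =
[[0, -1, -2],
 [0, -2, 1]]

For real matrices with standard dot products, the defining identity <Ax, y> = <x, A^* y> gives (Ax)^T y = x^T (A^*) y, i.e. x^T A^T y = x^T (A^*) y. Since this holds for all x, y, we must have A^* = A^T. Therefore
A^* =
[[0, -1, -2],
 [0, -2, 1]].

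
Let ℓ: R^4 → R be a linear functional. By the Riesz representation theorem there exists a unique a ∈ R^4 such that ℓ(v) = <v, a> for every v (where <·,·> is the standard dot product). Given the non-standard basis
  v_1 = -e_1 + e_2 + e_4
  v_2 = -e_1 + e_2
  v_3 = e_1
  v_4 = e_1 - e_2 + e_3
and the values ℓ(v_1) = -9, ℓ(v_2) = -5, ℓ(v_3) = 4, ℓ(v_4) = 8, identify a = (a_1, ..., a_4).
a = (4, -1, 3, -4)

Write a = (a_1, ..., a_4) in the standard basis. For each basis vector v_i, ℓ(v_i) = <v_i, a> is a linear equation in the a_j's. Collect the n equations into a matrix system V a = ℓ, where row i of V is v_i (expressed in the standard basis). Since V is invertible (lower-triangular with 1s on the diagonal, up to permutation), solve by back-substitution:
  V =
[[-1, 1, 0, 1],
 [-1, 1, 0, 0],
 [1, 0, 0, 0],
 [1, -1, 1, 0]]
  V a = (-9, -5, 4, 8)
Solving gives a = (4, -1, 3, -4).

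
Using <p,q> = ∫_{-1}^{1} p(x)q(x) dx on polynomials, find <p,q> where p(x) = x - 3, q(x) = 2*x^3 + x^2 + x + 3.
<p,q> = -278/15

Expand the product: p(x)·q(x) = 2*x^4 - 5*x^3 - 2*x^2 - 9.
∫_{-1}^{1} of each monomial x^k gives [2/(k+1) if k even, 0 if k odd]. Integrating term-by-term (or equivalently evaluating the antiderivative F(x) = 2*x^5/5 - 5*x^4/4 - 2*x^3/3 - 9*x at the endpoints):
  F(1) − F(−1) = -631/60 − (481/60) = -278/15.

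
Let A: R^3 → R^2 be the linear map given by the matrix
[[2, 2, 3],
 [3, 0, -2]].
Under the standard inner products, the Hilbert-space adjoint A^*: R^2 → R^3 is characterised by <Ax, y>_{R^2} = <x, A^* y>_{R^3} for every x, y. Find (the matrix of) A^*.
A^* = A^T =
[[2, 3],
 [2, 0],
 [3, -2]]

For real matrices with standard dot products, the defining identity <Ax, y> = <x, A^* y> gives (Ax)^T y = x^T (A^*) y, i.e. x^T A^T y = x^T (A^*) y. Since this holds for all x, y, we must have A^* = A^T. Therefore
A^* =
[[2, 3],
 [2, 0],
 [3, -2]].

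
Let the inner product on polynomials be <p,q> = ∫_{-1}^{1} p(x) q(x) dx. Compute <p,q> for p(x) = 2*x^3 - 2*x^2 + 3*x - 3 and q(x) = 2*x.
<p,q> = 28/5

Expand the product: p(x)·q(x) = 4*x^4 - 4*x^3 + 6*x^2 - 6*x.
∫_{-1}^{1} of each monomial x^k gives [2/(k+1) if k even, 0 if k odd]. Integrating term-by-term (or equivalently evaluating the antiderivative F(x) = 4*x^5/5 - x^4 + 2*x^3 - 3*x^2 at the endpoints):
  F(1) − F(−1) = -6/5 − (-34/5) = 28/5.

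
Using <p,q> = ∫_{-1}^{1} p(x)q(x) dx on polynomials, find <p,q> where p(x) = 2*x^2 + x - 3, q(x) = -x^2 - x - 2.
<p,q> = 148/15

Expand the product: p(x)·q(x) = -2*x^4 - 3*x^3 - 2*x^2 + x + 6.
∫_{-1}^{1} of each monomial x^k gives [2/(k+1) if k even, 0 if k odd]. Integrating term-by-term (or equivalently evaluating the antiderivative F(x) = -2*x^5/5 - 3*x^4/4 - 2*x^3/3 + x^2/2 + 6*x at the endpoints):
  F(1) − F(−1) = 281/60 − (-311/60) = 148/15.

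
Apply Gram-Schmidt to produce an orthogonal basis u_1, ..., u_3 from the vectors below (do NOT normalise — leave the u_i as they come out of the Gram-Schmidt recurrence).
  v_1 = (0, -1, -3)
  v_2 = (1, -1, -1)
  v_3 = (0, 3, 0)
Orthogonal basis:
  u_1 = (0, -1, -3)
  u_2 = (1, -3/5, 1/5)
  u_3 = (9/7, 27/14, -9/14)

Apply the Gram-Schmidt recurrence
  u_1 = v_1
  u_i = v_i − Σ_{j<i} ((v_i · u_j) / (u_j · u_j)) · u_j.

Step by step this gives:
  u_1 = (0, -1, -3)
  u_2 = (1, -3/5, 1/5)
  u_3 = (9/7, 27/14, -9/14)

Orthogonality check:
  u_2 · u_1 = 0 (should be 0)
  u_3 · u_1 = 0 (should be 0)
  u_3 · u_2 = 0 (should be 0)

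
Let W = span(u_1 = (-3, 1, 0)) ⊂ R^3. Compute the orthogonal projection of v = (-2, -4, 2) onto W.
proj_W(v) = (-3/5, 1/5, 0)

Set up U = [u_1 | ... | u_1] ∈ R^(3×1). The projector onto W = col(U) is P = U (U^T U)^(-1) U^T.
Compute U^T U =
  [10],
and U^T v = (2).
Solve U^T U · c = U^T v for the coefficients: c = (1/5). The projection is proj_W(v) = U c.
Check: (v - proj_W(v)) · u_1 = 0  (should be 0).
Result: proj_W(v) = (-3/5, 1/5, 0).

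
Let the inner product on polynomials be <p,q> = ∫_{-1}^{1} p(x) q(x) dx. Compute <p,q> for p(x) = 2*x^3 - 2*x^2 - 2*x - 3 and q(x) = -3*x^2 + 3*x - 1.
<p,q> = 212/15

Expand the product: p(x)·q(x) = -6*x^5 + 12*x^4 - 2*x^3 + 5*x^2 - 7*x + 3.
∫_{-1}^{1} of each monomial x^k gives [2/(k+1) if k even, 0 if k odd]. Integrating term-by-term (or equivalently evaluating the antiderivative F(x) = -x^6 + 12*x^5/5 - x^4/2 + 5*x^3/3 - 7*x^2/2 + 3*x at the endpoints):
  F(1) − F(−1) = 31/15 − (-181/15) = 212/15.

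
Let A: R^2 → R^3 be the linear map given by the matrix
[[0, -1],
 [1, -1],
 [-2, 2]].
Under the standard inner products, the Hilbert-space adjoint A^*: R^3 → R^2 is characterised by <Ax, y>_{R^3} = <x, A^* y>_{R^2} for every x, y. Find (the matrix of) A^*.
A^* = A^T =
[[0, 1, -2],
 [-1, -1, 2]]

For real matrices with standard dot products, the defining identity <Ax, y> = <x, A^* y> gives (Ax)^T y = x^T (A^*) y, i.e. x^T A^T y = x^T (A^*) y. Since this holds for all x, y, we must have A^* = A^T. Therefore
A^* =
[[0, 1, -2],
 [-1, -1, 2]].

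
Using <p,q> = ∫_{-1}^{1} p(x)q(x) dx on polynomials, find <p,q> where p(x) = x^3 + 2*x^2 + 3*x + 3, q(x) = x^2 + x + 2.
<p,q> = 298/15

Expand the product: p(x)·q(x) = x^5 + 3*x^4 + 7*x^3 + 10*x^2 + 9*x + 6.
∫_{-1}^{1} of each monomial x^k gives [2/(k+1) if k even, 0 if k odd]. Integrating term-by-term (or equivalently evaluating the antiderivative F(x) = x^6/6 + 3*x^5/5 + 7*x^4/4 + 10*x^3/3 + 9*x^2/2 + 6*x at the endpoints):
  F(1) − F(−1) = 327/20 − (-211/60) = 298/15.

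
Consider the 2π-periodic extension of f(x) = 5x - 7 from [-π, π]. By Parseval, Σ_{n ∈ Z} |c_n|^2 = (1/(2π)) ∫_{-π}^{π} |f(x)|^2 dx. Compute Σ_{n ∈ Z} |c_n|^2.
Σ |c_n|^2 = 25π^2/3 + 49

Expand and integrate term by term over [-π, π]:
  ∫ (5x)^2 dx = 25·(2π^3/3); ∫ 2·5·(-7)·x dx = 0 (odd integrand); ∫ (-7)^2 dx = 49·2π.
So (1/(2π)) ∫_{-π}^{π} (5x - 7)^2 dx = 25π^2/3 + 49 = 25π^2/3 + 49.
Parseval ⇒ Σ |c_n|^2 = 25π^2/3 + 49.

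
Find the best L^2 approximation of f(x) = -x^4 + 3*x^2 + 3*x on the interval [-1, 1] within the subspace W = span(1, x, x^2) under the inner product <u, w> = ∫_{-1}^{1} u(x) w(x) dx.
g(x) = 15*x^2/7 + 3*x + 3/35

The best approximation g ∈ W is the orthogonal projection of f onto W. Writing g = a_0 + a_1 x + a_2 x^2, the coefficients solve the normal equations G · a = b where
  G_{ij} = <φ_i, φ_j> and b_i = <f, φ_i>, with φ_0 = 1, φ_1 = x, φ_2 = x^2.
G =
  [2, 0, 2/3]
  [0, 2/3, 0]
  [2/3, 0, 2/5],
b = (8/5, 2, 32/35).
Solving gives a_0 = 3/35, a_1 = 3, a_2 = 15/7, so
  g(x) = 15*x^2/7 + 3*x + 3/35.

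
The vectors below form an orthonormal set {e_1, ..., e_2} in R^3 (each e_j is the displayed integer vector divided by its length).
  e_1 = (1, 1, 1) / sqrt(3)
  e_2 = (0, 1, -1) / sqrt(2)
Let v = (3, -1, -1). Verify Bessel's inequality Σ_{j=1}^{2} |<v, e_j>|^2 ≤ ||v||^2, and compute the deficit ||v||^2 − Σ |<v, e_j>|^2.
Σ |<v, e_j>|^2 = 1/3; ||v||^2 = 11; deficit = 32/3

Write each e_j = u_j / sqrt(<u_j, u_j>) where u_j is the displayed integer vector. Then <v, e_j> = <v, u_j> / sqrt(<u_j, u_j>), so |<v, e_j>|^2 = <v, u_j>^2 / <u_j, u_j>.
Coefficients: <v, e_1> = 1/sqrt(3), <v, e_2> = 0/sqrt(2).
Square and sum: Σ |<v, e_j>|^2 = 1/3.
Compute ||v||^2 = v·v = 11.
Deficit = 11 − 1/3 = 32/3 ≥ 0, confirming Bessel's inequality. (The deficit equals ||v − Σ <v,e_j> e_j||^2, the squared distance from v to span{e_j}.)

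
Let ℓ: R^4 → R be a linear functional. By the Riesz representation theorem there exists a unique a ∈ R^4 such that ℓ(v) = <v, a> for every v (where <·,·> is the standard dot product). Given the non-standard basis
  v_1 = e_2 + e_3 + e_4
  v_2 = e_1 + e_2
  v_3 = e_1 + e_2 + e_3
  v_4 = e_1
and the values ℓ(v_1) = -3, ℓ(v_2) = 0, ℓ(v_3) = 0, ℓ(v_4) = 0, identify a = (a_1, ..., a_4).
a = (0, 0, 0, -3)

Write a = (a_1, ..., a_4) in the standard basis. For each basis vector v_i, ℓ(v_i) = <v_i, a> is a linear equation in the a_j's. Collect the n equations into a matrix system V a = ℓ, where row i of V is v_i (expressed in the standard basis). Since V is invertible (lower-triangular with 1s on the diagonal, up to permutation), solve by back-substitution:
  V =
[[0, 1, 1, 1],
 [1, 1, 0, 0],
 [1, 1, 1, 0],
 [1, 0, 0, 0]]
  V a = (-3, 0, 0, 0)
Solving gives a = (0, 0, 0, -3).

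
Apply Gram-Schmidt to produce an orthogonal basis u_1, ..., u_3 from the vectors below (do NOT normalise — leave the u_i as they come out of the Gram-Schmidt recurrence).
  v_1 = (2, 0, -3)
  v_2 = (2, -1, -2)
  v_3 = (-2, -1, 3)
Orthogonal basis:
  u_1 = (2, 0, -3)
  u_2 = (6/13, -1, 4/13)
  u_3 = (-6/17, -4/17, -4/17)

Apply the Gram-Schmidt recurrence
  u_1 = v_1
  u_i = v_i − Σ_{j<i} ((v_i · u_j) / (u_j · u_j)) · u_j.

Step by step this gives:
  u_1 = (2, 0, -3)
  u_2 = (6/13, -1, 4/13)
  u_3 = (-6/17, -4/17, -4/17)

Orthogonality check:
  u_2 · u_1 = 0 (should be 0)
  u_3 · u_1 = 0 (should be 0)
  u_3 · u_2 = 0 (should be 0)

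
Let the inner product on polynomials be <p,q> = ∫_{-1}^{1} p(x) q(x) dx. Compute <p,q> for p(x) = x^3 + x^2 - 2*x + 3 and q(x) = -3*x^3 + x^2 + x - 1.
<p,q> = -128/35

Expand the product: p(x)·q(x) = -3*x^6 - 2*x^5 + 8*x^4 - 11*x^3 + 5*x - 3.
∫_{-1}^{1} of each monomial x^k gives [2/(k+1) if k even, 0 if k odd]. Integrating term-by-term (or equivalently evaluating the antiderivative F(x) = -3*x^7/7 - x^6/3 + 8*x^5/5 - 11*x^4/4 + 5*x^2/2 - 3*x at the endpoints):
  F(1) − F(−1) = -1013/420 − (523/420) = -128/35.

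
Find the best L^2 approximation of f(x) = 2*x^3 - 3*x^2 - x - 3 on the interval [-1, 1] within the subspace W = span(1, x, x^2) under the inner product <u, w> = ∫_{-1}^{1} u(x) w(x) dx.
g(x) = -3*x^2 + x/5 - 3

The best approximation g ∈ W is the orthogonal projection of f onto W. Writing g = a_0 + a_1 x + a_2 x^2, the coefficients solve the normal equations G · a = b where
  G_{ij} = <φ_i, φ_j> and b_i = <f, φ_i>, with φ_0 = 1, φ_1 = x, φ_2 = x^2.
G =
  [2, 0, 2/3]
  [0, 2/3, 0]
  [2/3, 0, 2/5],
b = (-8, 2/15, -16/5).
Solving gives a_0 = -3, a_1 = 1/5, a_2 = -3, so
  g(x) = -3*x^2 + x/5 - 3.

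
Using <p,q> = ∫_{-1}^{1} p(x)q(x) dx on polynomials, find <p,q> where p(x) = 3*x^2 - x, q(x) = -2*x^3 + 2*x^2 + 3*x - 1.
<p,q> = -4/5

Expand the product: p(x)·q(x) = -6*x^5 + 8*x^4 + 7*x^3 - 6*x^2 + x.
∫_{-1}^{1} of each monomial x^k gives [2/(k+1) if k even, 0 if k odd]. Integrating term-by-term (or equivalently evaluating the antiderivative F(x) = -x^6 + 8*x^5/5 + 7*x^4/4 - 2*x^3 + x^2/2 at the endpoints):
  F(1) − F(−1) = 17/20 − (33/20) = -4/5.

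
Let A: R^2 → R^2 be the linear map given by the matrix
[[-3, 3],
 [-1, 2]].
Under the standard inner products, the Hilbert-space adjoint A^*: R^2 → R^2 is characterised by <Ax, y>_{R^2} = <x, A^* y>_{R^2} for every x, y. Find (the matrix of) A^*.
A^* = A^T =
[[-3, -1],
 [3, 2]]

For real matrices with standard dot products, the defining identity <Ax, y> = <x, A^* y> gives (Ax)^T y = x^T (A^*) y, i.e. x^T A^T y = x^T (A^*) y. Since this holds for all x, y, we must have A^* = A^T. Therefore
A^* =
[[-3, -1],
 [3, 2]].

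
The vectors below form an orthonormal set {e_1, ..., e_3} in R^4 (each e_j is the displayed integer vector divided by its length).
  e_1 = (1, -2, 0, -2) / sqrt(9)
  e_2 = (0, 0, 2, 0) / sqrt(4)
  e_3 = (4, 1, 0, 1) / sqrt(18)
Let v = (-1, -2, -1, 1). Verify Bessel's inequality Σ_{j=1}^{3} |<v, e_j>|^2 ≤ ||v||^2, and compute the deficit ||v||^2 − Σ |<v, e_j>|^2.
Σ |<v, e_j>|^2 = 5/2; ||v||^2 = 7; deficit = 9/2

Write each e_j = u_j / sqrt(<u_j, u_j>) where u_j is the displayed integer vector. Then <v, e_j> = <v, u_j> / sqrt(<u_j, u_j>), so |<v, e_j>|^2 = <v, u_j>^2 / <u_j, u_j>.
Coefficients: <v, e_1> = 1/sqrt(9), <v, e_2> = -2/sqrt(4), <v, e_3> = -5/sqrt(18).
Square and sum: Σ |<v, e_j>|^2 = 5/2.
Compute ||v||^2 = v·v = 7.
Deficit = 7 − 5/2 = 9/2 ≥ 0, confirming Bessel's inequality. (The deficit equals ||v − Σ <v,e_j> e_j||^2, the squared distance from v to span{e_j}.)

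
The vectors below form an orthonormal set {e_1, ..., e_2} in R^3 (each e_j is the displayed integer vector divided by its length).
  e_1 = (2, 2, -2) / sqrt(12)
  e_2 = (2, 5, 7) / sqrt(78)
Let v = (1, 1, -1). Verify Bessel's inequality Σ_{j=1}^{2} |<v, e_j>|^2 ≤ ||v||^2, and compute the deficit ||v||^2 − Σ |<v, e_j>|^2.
Σ |<v, e_j>|^2 = 3; ||v||^2 = 3; deficit = 0

Write each e_j = u_j / sqrt(<u_j, u_j>) where u_j is the displayed integer vector. Then <v, e_j> = <v, u_j> / sqrt(<u_j, u_j>), so |<v, e_j>|^2 = <v, u_j>^2 / <u_j, u_j>.
Coefficients: <v, e_1> = 6/sqrt(12), <v, e_2> = 0/sqrt(78).
Square and sum: Σ |<v, e_j>|^2 = 3.
Compute ||v||^2 = v·v = 3.
Deficit = 3 − 3 = 0 ≥ 0, confirming Bessel's inequality. (The deficit equals ||v − Σ <v,e_j> e_j||^2, the squared distance from v to span{e_j}.)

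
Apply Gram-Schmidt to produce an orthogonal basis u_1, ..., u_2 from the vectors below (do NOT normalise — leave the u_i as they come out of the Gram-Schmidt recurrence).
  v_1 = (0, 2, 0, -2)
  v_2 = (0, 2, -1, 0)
Orthogonal basis:
  u_1 = (0, 2, 0, -2)
  u_2 = (0, 1, -1, 1)

Apply the Gram-Schmidt recurrence
  u_1 = v_1
  u_i = v_i − Σ_{j<i} ((v_i · u_j) / (u_j · u_j)) · u_j.

Step by step this gives:
  u_1 = (0, 2, 0, -2)
  u_2 = (0, 1, -1, 1)

Orthogonality check:
  u_2 · u_1 = 0 (should be 0)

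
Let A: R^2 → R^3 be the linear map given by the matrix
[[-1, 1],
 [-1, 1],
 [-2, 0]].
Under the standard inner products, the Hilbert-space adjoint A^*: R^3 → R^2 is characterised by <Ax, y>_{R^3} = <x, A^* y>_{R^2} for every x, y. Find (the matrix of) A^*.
A^* = A^T =
[[-1, -1, -2],
 [1, 1, 0]]

For real matrices with standard dot products, the defining identity <Ax, y> = <x, A^* y> gives (Ax)^T y = x^T (A^*) y, i.e. x^T A^T y = x^T (A^*) y. Since this holds for all x, y, we must have A^* = A^T. Therefore
A^* =
[[-1, -1, -2],
 [1, 1, 0]].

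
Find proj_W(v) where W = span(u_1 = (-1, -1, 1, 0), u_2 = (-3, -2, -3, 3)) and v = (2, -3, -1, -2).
proj_W(v) = (21/89, 12/89, 33/89, -27/89)

Set up U = [u_1 | ... | u_2] ∈ R^(4×2). The projector onto W = col(U) is P = U (U^T U)^(-1) U^T.
Compute U^T U =
  [3, 2]
  [2, 31],
and U^T v = (0, -3).
Solve U^T U · c = U^T v for the coefficients: c = (6/89, -9/89). The projection is proj_W(v) = U c.
Check: (v - proj_W(v)) · u_1 = 0  (should be 0).
Check: (v - proj_W(v)) · u_2 = 0  (should be 0).
Result: proj_W(v) = (21/89, 12/89, 33/89, -27/89).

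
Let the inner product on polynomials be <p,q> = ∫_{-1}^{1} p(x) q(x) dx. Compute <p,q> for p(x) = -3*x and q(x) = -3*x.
<p,q> = 6

Expand the product: p(x)·q(x) = 9*x^2.
∫_{-1}^{1} of each monomial x^k gives [2/(k+1) if k even, 0 if k odd]. Integrating term-by-term (or equivalently evaluating the antiderivative F(x) = 3*x^3 at the endpoints):
  F(1) − F(−1) = 3 − (-3) = 6.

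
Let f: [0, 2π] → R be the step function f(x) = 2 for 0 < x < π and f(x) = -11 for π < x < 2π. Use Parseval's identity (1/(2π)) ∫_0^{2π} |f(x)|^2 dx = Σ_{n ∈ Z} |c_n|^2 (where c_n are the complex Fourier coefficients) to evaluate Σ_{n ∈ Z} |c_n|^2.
Σ |c_n|^2 = 125/2

Parseval equates the L^2 energy of f (normalised by 1/(2π)) with the ℓ^2 sum of its Fourier coefficients: (1/(2π)) ∫_0^{2π} |f|^2 = Σ |c_n|^2.
Compute the left side: (1/(2π)) [∫_0^π 2^2 dx + ∫_π^{2π} (-11)^2 dx] = (1/(2π)) · (4π + 121π) = (4 + 121)/2 = 125/2.
So Σ_{n ∈ Z} |c_n|^2 = 125/2.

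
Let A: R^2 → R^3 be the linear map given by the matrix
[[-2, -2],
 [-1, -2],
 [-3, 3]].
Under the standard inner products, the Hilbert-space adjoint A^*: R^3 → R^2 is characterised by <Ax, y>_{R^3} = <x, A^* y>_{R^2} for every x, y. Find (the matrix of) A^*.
A^* = A^T =
[[-2, -1, -3],
 [-2, -2, 3]]

For real matrices with standard dot products, the defining identity <Ax, y> = <x, A^* y> gives (Ax)^T y = x^T (A^*) y, i.e. x^T A^T y = x^T (A^*) y. Since this holds for all x, y, we must have A^* = A^T. Therefore
A^* =
[[-2, -1, -3],
 [-2, -2, 3]].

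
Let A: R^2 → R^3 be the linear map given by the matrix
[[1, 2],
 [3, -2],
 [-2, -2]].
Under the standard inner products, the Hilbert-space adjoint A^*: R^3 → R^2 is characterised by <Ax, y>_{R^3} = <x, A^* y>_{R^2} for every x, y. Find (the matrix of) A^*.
A^* = A^T =
[[1, 3, -2],
 [2, -2, -2]]

For real matrices with standard dot products, the defining identity <Ax, y> = <x, A^* y> gives (Ax)^T y = x^T (A^*) y, i.e. x^T A^T y = x^T (A^*) y. Since this holds for all x, y, we must have A^* = A^T. Therefore
A^* =
[[1, 3, -2],
 [2, -2, -2]].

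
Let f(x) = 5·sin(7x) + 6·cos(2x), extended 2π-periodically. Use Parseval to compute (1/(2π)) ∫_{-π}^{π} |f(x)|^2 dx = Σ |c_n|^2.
Σ |c_n|^2 = 61/2

Expand |f|^2 and use orthogonality of {sin(nx), cos(mx)} on [-π, π]:
  ∫_{-π}^{π} sin(nx)^2 dx = π, ∫ cos(mx)^2 dx = π, and cross terms integrate to 0.
So ∫_{-π}^{π} f(x)^2 dx = 5^2 · π + 6^2 · π = (25 + 36)π.
Divide by 2π: (25 + 36)/2 = 61/2.
By Parseval, this equals Σ |c_n|^2.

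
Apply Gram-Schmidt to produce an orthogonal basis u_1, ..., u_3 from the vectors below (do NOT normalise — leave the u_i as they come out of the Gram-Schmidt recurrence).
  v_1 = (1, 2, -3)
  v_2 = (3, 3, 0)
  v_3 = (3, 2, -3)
Orthogonal basis:
  u_1 = (1, 2, -3)
  u_2 = (33/14, 12/7, 27/14)
  u_3 = (18/19, -18/19, -6/19)

Apply the Gram-Schmidt recurrence
  u_1 = v_1
  u_i = v_i − Σ_{j<i} ((v_i · u_j) / (u_j · u_j)) · u_j.

Step by step this gives:
  u_1 = (1, 2, -3)
  u_2 = (33/14, 12/7, 27/14)
  u_3 = (18/19, -18/19, -6/19)

Orthogonality check:
  u_2 · u_1 = 0 (should be 0)
  u_3 · u_1 = 0 (should be 0)
  u_3 · u_2 = 0 (should be 0)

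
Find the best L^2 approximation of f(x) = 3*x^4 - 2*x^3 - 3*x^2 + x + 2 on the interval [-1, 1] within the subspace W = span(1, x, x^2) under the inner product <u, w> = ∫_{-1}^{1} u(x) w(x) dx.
g(x) = -3*x^2/7 - x/5 + 61/35

The best approximation g ∈ W is the orthogonal projection of f onto W. Writing g = a_0 + a_1 x + a_2 x^2, the coefficients solve the normal equations G · a = b where
  G_{ij} = <φ_i, φ_j> and b_i = <f, φ_i>, with φ_0 = 1, φ_1 = x, φ_2 = x^2.
G =
  [2, 0, 2/3]
  [0, 2/3, 0]
  [2/3, 0, 2/5],
b = (16/5, -2/15, 104/105).
Solving gives a_0 = 61/35, a_1 = -1/5, a_2 = -3/7, so
  g(x) = -3*x^2/7 - x/5 + 61/35.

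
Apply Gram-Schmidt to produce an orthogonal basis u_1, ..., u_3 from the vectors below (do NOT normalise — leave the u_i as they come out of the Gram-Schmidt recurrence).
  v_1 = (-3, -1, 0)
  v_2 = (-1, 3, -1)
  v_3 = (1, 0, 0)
Orthogonal basis:
  u_1 = (-3, -1, 0)
  u_2 = (-1, 3, -1)
  u_3 = (1/110, -3/110, -1/11)

Apply the Gram-Schmidt recurrence
  u_1 = v_1
  u_i = v_i − Σ_{j<i} ((v_i · u_j) / (u_j · u_j)) · u_j.

Step by step this gives:
  u_1 = (-3, -1, 0)
  u_2 = (-1, 3, -1)
  u_3 = (1/110, -3/110, -1/11)

Orthogonality check:
  u_2 · u_1 = 0 (should be 0)
  u_3 · u_1 = 0 (should be 0)
  u_3 · u_2 = 0 (should be 0)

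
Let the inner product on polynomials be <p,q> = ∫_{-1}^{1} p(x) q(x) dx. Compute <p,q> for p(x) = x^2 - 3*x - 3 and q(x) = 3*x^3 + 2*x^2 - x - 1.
<p,q> = 8/15

Expand the product: p(x)·q(x) = 3*x^5 - 7*x^4 - 16*x^3 - 4*x^2 + 6*x + 3.
∫_{-1}^{1} of each monomial x^k gives [2/(k+1) if k even, 0 if k odd]. Integrating term-by-term (or equivalently evaluating the antiderivative F(x) = x^6/2 - 7*x^5/5 - 4*x^4 - 4*x^3/3 + 3*x^2 + 3*x at the endpoints):
  F(1) − F(−1) = -7/30 − (-23/30) = 8/15.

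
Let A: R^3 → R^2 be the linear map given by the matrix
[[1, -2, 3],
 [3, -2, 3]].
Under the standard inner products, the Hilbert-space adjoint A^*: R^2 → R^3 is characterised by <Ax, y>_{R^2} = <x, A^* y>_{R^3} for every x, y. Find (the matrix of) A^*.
A^* = A^T =
[[1, 3],
 [-2, -2],
 [3, 3]]

For real matrices with standard dot products, the defining identity <Ax, y> = <x, A^* y> gives (Ax)^T y = x^T (A^*) y, i.e. x^T A^T y = x^T (A^*) y. Since this holds for all x, y, we must have A^* = A^T. Therefore
A^* =
[[1, 3],
 [-2, -2],
 [3, 3]].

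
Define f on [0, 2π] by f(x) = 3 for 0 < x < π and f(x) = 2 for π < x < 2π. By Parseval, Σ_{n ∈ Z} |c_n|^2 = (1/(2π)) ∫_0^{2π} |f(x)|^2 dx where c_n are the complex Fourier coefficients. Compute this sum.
Σ |c_n|^2 = 13/2

Parseval equates the L^2 energy of f (normalised by 1/(2π)) with the ℓ^2 sum of its Fourier coefficients: (1/(2π)) ∫_0^{2π} |f|^2 = Σ |c_n|^2.
Compute the left side: (1/(2π)) [∫_0^π 3^2 dx + ∫_π^{2π} 2^2 dx] = (1/(2π)) · (9π + 4π) = (9 + 4)/2 = 13/2.
So Σ_{n ∈ Z} |c_n|^2 = 13/2.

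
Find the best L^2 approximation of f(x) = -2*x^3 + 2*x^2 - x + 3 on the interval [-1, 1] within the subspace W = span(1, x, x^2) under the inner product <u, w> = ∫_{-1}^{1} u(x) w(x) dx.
g(x) = 2*x^2 - 11*x/5 + 3

The best approximation g ∈ W is the orthogonal projection of f onto W. Writing g = a_0 + a_1 x + a_2 x^2, the coefficients solve the normal equations G · a = b where
  G_{ij} = <φ_i, φ_j> and b_i = <f, φ_i>, with φ_0 = 1, φ_1 = x, φ_2 = x^2.
G =
  [2, 0, 2/3]
  [0, 2/3, 0]
  [2/3, 0, 2/5],
b = (22/3, -22/15, 14/5).
Solving gives a_0 = 3, a_1 = -11/5, a_2 = 2, so
  g(x) = 2*x^2 - 11*x/5 + 3.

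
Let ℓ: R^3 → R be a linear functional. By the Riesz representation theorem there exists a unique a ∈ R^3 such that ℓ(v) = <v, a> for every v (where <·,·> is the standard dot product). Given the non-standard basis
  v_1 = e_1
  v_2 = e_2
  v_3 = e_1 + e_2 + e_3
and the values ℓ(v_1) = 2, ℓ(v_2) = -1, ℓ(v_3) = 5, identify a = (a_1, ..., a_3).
a = (2, -1, 4)

Write a = (a_1, ..., a_3) in the standard basis. For each basis vector v_i, ℓ(v_i) = <v_i, a> is a linear equation in the a_j's. Collect the n equations into a matrix system V a = ℓ, where row i of V is v_i (expressed in the standard basis). Since V is invertible (lower-triangular with 1s on the diagonal, up to permutation), solve by back-substitution:
  V =
[[1, 0, 0],
 [0, 1, 0],
 [1, 1, 1]]
  V a = (2, -1, 5)
Solving gives a = (2, -1, 4).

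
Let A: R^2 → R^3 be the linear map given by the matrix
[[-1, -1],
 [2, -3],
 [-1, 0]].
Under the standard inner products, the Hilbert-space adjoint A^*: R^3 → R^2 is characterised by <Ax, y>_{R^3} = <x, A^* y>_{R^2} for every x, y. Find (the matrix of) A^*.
A^* = A^T =
[[-1, 2, -1],
 [-1, -3, 0]]

For real matrices with standard dot products, the defining identity <Ax, y> = <x, A^* y> gives (Ax)^T y = x^T (A^*) y, i.e. x^T A^T y = x^T (A^*) y. Since this holds for all x, y, we must have A^* = A^T. Therefore
A^* =
[[-1, 2, -1],
 [-1, -3, 0]].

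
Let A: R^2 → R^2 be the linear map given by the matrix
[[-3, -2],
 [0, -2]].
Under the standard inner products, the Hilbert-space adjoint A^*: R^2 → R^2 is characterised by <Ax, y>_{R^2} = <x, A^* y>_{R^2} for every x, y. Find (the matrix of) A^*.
A^* = A^T =
[[-3, 0],
 [-2, -2]]

For real matrices with standard dot products, the defining identity <Ax, y> = <x, A^* y> gives (Ax)^T y = x^T (A^*) y, i.e. x^T A^T y = x^T (A^*) y. Since this holds for all x, y, we must have A^* = A^T. Therefore
A^* =
[[-3, 0],
 [-2, -2]].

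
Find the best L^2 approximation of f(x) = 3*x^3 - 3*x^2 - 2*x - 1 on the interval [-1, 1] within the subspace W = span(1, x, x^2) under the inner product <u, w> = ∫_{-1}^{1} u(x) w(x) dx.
g(x) = -3*x^2 - x/5 - 1

The best approximation g ∈ W is the orthogonal projection of f onto W. Writing g = a_0 + a_1 x + a_2 x^2, the coefficients solve the normal equations G · a = b where
  G_{ij} = <φ_i, φ_j> and b_i = <f, φ_i>, with φ_0 = 1, φ_1 = x, φ_2 = x^2.
G =
  [2, 0, 2/3]
  [0, 2/3, 0]
  [2/3, 0, 2/5],
b = (-4, -2/15, -28/15).
Solving gives a_0 = -1, a_1 = -1/5, a_2 = -3, so
  g(x) = -3*x^2 - x/5 - 1.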